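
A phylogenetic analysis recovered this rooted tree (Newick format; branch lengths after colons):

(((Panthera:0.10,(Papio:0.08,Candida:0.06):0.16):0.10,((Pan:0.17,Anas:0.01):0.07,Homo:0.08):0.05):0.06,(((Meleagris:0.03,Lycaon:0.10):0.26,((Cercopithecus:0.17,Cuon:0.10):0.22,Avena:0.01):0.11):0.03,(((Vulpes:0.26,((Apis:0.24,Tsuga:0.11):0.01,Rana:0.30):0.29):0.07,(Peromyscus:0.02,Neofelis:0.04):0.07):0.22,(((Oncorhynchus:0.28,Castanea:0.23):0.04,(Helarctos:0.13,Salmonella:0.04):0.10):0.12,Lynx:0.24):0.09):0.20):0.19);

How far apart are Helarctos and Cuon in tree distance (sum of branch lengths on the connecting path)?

The path runs Helarctos → … → MRCA → … → Cuon; the MRCA is the node subtending (((Meleagris,Lycaon),((Cercopithecus,Cuon),Avena)),(((Vulpes,((Apis,Tsuga),Rana)),(Peromyscus,Neofelis)),(((Oncorhynchus,Castanea),(Helarctos,Salmonella)),Lynx))).
Branch lengths along that path: 0.13 + 0.10 + 0.12 + 0.09 + 0.20 + 0.03 + 0.11 + 0.22 + 0.10 = 1.10.

1.10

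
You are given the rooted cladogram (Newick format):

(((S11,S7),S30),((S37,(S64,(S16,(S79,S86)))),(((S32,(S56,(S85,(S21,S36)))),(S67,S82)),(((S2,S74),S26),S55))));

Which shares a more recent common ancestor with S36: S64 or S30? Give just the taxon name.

The MRCA of S36 and S64 subtends ((S37,(S64,(S16,(S79,S86)))),(((S32,(S56,(S85,(S21,S36)))),(S67,S82)),(((S2,S74),S26),S55))) (16 taxa).
The MRCA of S36 and S30 is the root, subtending the entire tree (19 taxa).
The first is nested inside the second, so S36 shares a more recent common ancestor with S64.

S64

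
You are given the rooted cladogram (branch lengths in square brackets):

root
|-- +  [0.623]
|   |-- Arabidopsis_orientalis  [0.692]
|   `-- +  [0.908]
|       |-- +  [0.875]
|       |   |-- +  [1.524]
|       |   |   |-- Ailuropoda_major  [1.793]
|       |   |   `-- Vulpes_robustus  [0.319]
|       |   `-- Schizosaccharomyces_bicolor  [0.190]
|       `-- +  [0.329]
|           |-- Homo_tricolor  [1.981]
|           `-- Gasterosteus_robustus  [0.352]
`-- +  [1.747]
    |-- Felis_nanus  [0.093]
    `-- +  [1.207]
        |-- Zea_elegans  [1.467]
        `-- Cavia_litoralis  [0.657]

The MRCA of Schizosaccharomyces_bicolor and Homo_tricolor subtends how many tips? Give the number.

5

The MRCA of Schizosaccharomyces_bicolor and Homo_tricolor is the node subtending (((Ailuropoda_major,Vulpes_robustus),Schizosaccharomyces_bicolor),(Homo_tricolor,Gasterosteus_robustus)).
That clade contains 5 terminal taxa: Ailuropoda_major, Gasterosteus_robustus, Homo_tricolor, Schizosaccharomyces_bicolor, Vulpes_robustus.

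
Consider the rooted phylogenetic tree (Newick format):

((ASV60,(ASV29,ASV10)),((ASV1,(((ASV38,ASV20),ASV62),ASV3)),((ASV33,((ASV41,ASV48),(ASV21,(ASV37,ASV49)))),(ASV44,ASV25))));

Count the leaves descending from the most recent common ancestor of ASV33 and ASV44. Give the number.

8

The MRCA of ASV33 and ASV44 is the node subtending ((ASV33,((ASV41,ASV48),(ASV21,(ASV37,ASV49)))),(ASV44,ASV25)).
That clade contains 8 terminal taxa: ASV21, ASV25, ASV33, ASV37, ASV41, ASV44, ASV48, ASV49.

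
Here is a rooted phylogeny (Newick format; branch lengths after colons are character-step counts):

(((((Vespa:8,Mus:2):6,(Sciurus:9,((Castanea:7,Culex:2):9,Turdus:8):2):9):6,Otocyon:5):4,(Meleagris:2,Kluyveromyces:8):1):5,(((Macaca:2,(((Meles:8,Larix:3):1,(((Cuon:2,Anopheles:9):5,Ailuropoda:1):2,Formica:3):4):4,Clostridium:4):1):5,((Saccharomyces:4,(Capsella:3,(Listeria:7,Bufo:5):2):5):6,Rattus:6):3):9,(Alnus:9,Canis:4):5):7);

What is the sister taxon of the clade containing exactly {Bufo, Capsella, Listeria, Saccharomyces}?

Rattus

The clade containing exactly {Bufo, Capsella, Listeria, Saccharomyces} attaches to the tree at the node subtending ((Saccharomyces,(Capsella,(Listeria,Bufo))),Rattus).
The other lineage descending from that same node — the sister group — is the single tip Rattus.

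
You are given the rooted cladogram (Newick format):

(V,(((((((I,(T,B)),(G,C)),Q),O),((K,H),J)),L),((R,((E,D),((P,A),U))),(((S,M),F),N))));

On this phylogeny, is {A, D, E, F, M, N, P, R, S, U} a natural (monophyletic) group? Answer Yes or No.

Yes

The most recent common ancestor of these taxa subtends ((R,((E,D),((P,A),U))),(((S,M),F),N)).
That clade has exactly 10 tips — every listed taxon and nothing else — so the group is monophyletic.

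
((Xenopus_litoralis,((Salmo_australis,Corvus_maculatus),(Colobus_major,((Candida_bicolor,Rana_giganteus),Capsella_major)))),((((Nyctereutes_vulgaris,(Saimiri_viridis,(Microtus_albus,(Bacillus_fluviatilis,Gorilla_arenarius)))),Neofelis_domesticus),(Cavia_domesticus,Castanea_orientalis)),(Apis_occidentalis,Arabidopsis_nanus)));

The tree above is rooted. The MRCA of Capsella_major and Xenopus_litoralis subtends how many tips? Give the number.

7

The MRCA of Capsella_major and Xenopus_litoralis is the node subtending (Xenopus_litoralis,((Salmo_australis,Corvus_maculatus),(Colobus_major,((Candida_bicolor,Rana_giganteus),Capsella_major)))).
That clade contains 7 terminal taxa: Candida_bicolor, Capsella_major, Colobus_major, Corvus_maculatus, Rana_giganteus, Salmo_australis, Xenopus_litoralis.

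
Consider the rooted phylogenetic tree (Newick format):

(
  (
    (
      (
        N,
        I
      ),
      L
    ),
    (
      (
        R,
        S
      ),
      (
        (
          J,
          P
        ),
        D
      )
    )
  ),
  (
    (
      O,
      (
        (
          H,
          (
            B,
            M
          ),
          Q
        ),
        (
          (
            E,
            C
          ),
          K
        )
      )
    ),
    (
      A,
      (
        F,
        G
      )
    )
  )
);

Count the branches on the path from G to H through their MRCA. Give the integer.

7

The MRCA of G and H is the node subtending ((O,((H,(B,M),Q),((E,C),K))),(A,(F,G))).
From G up to that node: 3 branches. From H up to the same node: 4 branches. Total: 3 + 4 = 7.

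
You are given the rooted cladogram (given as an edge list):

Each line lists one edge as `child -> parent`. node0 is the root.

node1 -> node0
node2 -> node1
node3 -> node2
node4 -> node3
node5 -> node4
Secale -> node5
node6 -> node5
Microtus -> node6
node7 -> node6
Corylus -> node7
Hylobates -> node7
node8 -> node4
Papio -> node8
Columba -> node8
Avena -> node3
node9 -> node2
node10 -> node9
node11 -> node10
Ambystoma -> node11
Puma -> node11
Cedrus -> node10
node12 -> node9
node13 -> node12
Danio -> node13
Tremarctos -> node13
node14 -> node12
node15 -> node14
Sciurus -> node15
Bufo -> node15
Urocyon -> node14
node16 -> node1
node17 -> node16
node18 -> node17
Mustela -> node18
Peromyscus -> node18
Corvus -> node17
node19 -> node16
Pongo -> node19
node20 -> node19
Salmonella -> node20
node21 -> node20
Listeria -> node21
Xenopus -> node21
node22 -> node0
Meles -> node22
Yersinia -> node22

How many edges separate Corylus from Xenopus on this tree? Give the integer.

12

The MRCA of Corylus and Xenopus is the node subtending (((((Secale,(Microtus,(Corylus,Hylobates))),(Papio,Columba)),Avena),(((Ambystoma,Puma),Cedrus),((Danio,Tremarctos),((Sciurus,Bufo),Urocyon)))),(((Mustela,Peromyscus),Corvus),(Pongo,(Salmonella,(Listeria,Xenopus))))).
From Corylus up to that node: 7 branches. From Xenopus up to the same node: 5 branches. Total: 7 + 5 = 12.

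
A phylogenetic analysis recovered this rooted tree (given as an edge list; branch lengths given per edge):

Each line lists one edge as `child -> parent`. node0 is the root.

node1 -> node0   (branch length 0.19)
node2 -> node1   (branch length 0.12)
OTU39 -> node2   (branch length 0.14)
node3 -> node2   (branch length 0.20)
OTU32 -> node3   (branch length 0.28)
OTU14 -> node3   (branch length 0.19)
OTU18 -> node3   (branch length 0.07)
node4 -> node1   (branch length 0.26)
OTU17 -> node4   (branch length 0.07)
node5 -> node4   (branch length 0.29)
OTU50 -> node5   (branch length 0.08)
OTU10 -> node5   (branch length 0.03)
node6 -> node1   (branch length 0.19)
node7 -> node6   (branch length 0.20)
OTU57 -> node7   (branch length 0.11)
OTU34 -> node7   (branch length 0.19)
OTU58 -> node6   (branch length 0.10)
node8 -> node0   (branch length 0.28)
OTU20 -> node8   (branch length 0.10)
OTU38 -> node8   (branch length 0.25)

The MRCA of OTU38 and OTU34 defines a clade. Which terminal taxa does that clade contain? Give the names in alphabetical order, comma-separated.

OTU10, OTU14, OTU17, OTU18, OTU20, OTU32, OTU34, OTU38, OTU39, OTU50, OTU57, OTU58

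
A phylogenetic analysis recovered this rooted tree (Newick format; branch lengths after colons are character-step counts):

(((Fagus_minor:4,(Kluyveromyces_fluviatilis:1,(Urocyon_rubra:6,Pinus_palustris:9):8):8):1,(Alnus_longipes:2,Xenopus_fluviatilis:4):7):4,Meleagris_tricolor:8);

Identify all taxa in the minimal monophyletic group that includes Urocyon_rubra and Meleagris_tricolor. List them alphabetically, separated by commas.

Tracing Urocyon_rubra: it sits inside (Urocyon_rubra,Pinus_palustris).
Tracing Meleagris_tricolor: it attaches directly to the root.
The smallest clade enclosing both is the whole tree (their MRCA is the root), so the answer is all 7 tips in alphabetical order.

Alnus_longipes, Fagus_minor, Kluyveromyces_fluviatilis, Meleagris_tricolor, Pinus_palustris, Urocyon_rubra, Xenopus_fluviatilis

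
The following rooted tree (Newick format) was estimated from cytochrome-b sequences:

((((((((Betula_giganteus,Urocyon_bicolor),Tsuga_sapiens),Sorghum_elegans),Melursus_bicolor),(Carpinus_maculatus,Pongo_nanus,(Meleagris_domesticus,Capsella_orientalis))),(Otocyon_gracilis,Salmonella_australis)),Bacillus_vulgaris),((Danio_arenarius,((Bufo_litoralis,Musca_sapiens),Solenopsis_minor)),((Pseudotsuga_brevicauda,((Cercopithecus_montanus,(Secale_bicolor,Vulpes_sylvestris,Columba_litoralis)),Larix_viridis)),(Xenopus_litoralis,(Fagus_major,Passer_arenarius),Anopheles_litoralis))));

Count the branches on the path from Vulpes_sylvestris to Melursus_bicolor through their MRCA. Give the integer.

12

The MRCA of Vulpes_sylvestris and Melursus_bicolor is the root of the tree.
From Vulpes_sylvestris up to that node: 7 branches. From Melursus_bicolor up to the same node: 5 branches. Total: 7 + 5 = 12.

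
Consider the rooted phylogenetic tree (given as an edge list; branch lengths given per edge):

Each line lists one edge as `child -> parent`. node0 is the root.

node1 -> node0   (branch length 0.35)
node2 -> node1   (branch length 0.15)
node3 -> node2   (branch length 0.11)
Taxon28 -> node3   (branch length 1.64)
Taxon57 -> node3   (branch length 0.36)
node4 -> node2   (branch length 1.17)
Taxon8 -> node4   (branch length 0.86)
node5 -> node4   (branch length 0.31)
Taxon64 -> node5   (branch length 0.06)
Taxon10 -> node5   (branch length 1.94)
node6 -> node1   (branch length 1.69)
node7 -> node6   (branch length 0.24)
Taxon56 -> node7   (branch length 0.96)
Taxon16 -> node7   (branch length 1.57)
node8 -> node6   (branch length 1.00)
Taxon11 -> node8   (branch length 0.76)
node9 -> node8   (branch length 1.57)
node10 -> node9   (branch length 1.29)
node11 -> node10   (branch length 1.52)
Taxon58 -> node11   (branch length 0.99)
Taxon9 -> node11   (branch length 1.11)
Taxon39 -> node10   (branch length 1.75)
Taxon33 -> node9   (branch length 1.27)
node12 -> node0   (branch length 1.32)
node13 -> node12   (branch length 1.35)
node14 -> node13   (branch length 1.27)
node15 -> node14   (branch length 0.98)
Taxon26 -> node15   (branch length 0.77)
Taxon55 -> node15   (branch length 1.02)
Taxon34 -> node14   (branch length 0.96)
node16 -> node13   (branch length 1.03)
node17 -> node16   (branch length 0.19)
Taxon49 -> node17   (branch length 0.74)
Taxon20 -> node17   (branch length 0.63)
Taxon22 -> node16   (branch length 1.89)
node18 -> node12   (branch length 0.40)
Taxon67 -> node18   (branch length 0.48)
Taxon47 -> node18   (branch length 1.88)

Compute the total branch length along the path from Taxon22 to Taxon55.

6.19

The path runs Taxon22 → … → MRCA → … → Taxon55; the MRCA is the node subtending (((Taxon26,Taxon55),Taxon34),((Taxon49,Taxon20),Taxon22)).
Branch lengths along that path: 1.89 + 1.03 + 1.27 + 0.98 + 1.02 = 6.19.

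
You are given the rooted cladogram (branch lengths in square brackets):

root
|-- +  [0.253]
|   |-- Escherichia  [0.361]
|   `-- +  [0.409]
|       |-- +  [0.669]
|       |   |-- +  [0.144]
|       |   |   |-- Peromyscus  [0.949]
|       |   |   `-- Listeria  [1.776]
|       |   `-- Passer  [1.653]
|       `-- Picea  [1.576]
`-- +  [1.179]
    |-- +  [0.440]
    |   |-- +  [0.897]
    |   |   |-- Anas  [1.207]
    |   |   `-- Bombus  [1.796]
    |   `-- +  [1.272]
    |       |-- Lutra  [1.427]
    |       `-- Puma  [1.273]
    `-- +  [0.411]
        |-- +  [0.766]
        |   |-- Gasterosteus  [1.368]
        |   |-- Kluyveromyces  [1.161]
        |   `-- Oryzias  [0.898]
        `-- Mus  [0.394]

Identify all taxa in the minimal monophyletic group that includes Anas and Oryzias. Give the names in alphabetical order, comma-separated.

Tracing Anas: it sits inside (Anas,Bombus).
Tracing Oryzias: it sits inside (Gasterosteus,Kluyveromyces,Oryzias).
The smallest clade enclosing both is (((Anas,Bombus),(Lutra,Puma)),((Gasterosteus,Kluyveromyces,Oryzias),Mus)); the answer is its 8 terminal taxa in alphabetical order.

Anas, Bombus, Gasterosteus, Kluyveromyces, Lutra, Mus, Oryzias, Puma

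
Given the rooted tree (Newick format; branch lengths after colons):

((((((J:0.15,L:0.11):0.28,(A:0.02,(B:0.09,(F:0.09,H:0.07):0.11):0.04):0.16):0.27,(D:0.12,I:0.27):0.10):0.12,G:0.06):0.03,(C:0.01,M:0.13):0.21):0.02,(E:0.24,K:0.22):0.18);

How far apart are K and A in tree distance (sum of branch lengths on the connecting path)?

1.02

The path runs K → … → MRCA → … → A; the MRCA is the root of the tree.
Branch lengths along that path: 0.22 + 0.18 + 0.02 + 0.03 + 0.12 + 0.27 + 0.16 + 0.02 = 1.02.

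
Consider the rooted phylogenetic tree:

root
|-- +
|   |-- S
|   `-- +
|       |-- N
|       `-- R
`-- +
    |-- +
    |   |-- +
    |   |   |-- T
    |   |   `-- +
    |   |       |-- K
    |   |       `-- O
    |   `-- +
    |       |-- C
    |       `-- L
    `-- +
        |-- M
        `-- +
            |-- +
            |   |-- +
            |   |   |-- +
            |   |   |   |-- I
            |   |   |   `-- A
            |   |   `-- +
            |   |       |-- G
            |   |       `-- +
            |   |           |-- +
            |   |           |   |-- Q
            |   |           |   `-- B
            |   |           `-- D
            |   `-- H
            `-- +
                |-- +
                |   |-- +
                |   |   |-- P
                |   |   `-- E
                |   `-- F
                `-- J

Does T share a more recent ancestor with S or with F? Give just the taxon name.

F

The MRCA of T and F subtends (((T,(K,O)),(C,L)),(M,((((I,A),(G,((Q,B),D))),H),(((P,E),F),J)))) (17 taxa).
The MRCA of T and S is the root, subtending the entire tree (20 taxa).
The first is nested inside the second, so T shares a more recent common ancestor with F.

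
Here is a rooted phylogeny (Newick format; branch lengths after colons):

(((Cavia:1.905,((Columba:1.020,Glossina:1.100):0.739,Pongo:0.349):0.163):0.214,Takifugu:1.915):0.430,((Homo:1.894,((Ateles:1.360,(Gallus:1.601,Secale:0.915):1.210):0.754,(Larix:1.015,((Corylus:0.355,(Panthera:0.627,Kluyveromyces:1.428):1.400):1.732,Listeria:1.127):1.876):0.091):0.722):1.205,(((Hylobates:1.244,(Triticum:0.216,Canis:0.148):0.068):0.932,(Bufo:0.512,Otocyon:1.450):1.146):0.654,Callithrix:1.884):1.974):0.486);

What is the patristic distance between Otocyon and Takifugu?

The path runs Otocyon → … → MRCA → … → Takifugu; the MRCA is the root of the tree.
Branch lengths along that path: 1.450 + 1.146 + 0.654 + 1.974 + 0.486 + 0.430 + 1.915 = 8.055.

8.055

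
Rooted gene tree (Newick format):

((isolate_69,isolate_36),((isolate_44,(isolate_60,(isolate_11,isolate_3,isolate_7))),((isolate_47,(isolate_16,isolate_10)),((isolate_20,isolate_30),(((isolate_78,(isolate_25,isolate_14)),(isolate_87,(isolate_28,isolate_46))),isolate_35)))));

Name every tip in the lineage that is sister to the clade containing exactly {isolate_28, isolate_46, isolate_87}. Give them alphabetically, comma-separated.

isolate_14, isolate_25, isolate_78

The clade containing exactly {isolate_28, isolate_46, isolate_87} attaches to the tree at the node subtending ((isolate_78,(isolate_25,isolate_14)),(isolate_87,(isolate_28,isolate_46))).
The other lineage descending from that same node — the sister group — is (isolate_78,(isolate_25,isolate_14)); its 3 tips in alphabetical order are the answer.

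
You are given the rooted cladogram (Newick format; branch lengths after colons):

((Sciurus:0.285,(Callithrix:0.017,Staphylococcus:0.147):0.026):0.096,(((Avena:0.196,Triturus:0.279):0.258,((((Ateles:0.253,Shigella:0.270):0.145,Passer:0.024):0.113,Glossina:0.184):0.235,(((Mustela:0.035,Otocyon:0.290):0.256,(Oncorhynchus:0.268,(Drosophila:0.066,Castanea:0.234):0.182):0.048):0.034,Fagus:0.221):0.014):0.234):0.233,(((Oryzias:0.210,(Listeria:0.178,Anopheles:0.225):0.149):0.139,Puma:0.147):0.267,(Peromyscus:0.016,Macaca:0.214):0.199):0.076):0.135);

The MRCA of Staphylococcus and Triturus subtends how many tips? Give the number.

The MRCA of Staphylococcus and Triturus is the root, so the clade is the entire tree.
That clade contains 21 terminal taxa: Anopheles, Ateles, Avena, Callithrix, Castanea, Drosophila, Fagus, Glossina, Listeria, Macaca, Mustela, Oncorhynchus, Oryzias, Otocyon, Passer, Peromyscus, Puma, Sciurus, Shigella, Staphylococcus, Triturus.

21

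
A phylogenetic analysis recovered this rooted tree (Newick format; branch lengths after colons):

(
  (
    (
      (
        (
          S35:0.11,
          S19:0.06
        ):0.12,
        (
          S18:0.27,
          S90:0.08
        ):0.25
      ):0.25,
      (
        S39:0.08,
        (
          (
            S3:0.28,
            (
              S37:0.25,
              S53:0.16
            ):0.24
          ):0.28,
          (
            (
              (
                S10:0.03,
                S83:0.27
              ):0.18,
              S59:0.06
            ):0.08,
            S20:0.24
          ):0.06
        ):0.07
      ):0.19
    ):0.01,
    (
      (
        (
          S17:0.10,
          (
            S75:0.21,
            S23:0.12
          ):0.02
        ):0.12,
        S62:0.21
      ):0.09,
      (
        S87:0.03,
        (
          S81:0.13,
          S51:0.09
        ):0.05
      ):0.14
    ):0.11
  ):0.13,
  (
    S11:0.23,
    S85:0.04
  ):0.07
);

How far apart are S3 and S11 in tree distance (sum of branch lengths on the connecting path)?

The path runs S3 → … → MRCA → … → S11; the MRCA is the root of the tree.
Branch lengths along that path: 0.28 + 0.28 + 0.07 + 0.19 + 0.01 + 0.13 + 0.07 + 0.23 = 1.26.

1.26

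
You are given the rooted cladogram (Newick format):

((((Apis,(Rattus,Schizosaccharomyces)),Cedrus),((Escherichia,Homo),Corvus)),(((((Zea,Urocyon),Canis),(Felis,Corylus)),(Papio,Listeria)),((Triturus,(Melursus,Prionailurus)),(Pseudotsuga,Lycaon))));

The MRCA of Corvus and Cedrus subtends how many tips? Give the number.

The MRCA of Corvus and Cedrus is the node subtending (((Apis,(Rattus,Schizosaccharomyces)),Cedrus),((Escherichia,Homo),Corvus)).
That clade contains 7 terminal taxa: Apis, Cedrus, Corvus, Escherichia, Homo, Rattus, Schizosaccharomyces.

7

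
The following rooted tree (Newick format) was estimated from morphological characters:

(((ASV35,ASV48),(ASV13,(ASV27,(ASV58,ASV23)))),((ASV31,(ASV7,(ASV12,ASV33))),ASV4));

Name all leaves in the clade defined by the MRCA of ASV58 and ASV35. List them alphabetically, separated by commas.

ASV13, ASV23, ASV27, ASV35, ASV48, ASV58

Tracing ASV58: it sits inside (ASV58,ASV23).
Tracing ASV35: it sits inside (ASV35,ASV48).
The smallest clade enclosing both is ((ASV35,ASV48),(ASV13,(ASV27,(ASV58,ASV23)))); the answer is its 6 terminal taxa in alphabetical order.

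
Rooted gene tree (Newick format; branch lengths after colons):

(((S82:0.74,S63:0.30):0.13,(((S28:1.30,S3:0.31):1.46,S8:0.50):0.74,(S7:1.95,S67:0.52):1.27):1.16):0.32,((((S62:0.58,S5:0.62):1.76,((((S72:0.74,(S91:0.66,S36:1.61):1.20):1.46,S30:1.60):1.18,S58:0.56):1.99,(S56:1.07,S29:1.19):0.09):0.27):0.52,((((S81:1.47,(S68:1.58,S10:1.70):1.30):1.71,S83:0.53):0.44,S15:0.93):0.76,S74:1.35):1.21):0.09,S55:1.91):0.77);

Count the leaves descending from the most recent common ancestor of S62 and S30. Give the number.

The MRCA of S62 and S30 is the node subtending ((S62,S5),((((S72,(S91,S36)),S30),S58),(S56,S29))).
That clade contains 9 terminal taxa: S29, S30, S36, S5, S56, S58, S62, S72, S91.

9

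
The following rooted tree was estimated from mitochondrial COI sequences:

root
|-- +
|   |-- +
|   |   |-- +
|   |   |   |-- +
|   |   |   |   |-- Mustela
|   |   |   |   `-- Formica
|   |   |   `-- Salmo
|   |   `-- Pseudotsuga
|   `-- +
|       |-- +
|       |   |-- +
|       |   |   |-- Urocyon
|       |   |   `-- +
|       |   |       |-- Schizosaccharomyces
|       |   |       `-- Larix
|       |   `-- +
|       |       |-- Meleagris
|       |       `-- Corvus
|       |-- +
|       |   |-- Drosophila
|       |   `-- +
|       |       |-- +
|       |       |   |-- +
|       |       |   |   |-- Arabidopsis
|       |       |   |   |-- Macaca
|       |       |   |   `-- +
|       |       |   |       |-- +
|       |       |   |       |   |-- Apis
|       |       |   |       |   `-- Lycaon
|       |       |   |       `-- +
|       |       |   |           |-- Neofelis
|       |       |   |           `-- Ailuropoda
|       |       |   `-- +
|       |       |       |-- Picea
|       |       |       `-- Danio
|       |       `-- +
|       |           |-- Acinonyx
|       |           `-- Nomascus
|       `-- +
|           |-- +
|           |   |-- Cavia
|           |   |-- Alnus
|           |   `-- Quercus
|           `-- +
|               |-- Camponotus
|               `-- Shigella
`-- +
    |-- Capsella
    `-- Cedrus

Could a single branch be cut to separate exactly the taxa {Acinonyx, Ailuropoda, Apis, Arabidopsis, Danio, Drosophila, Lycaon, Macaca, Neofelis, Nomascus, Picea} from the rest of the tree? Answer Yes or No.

Yes

The most recent common ancestor of these taxa subtends (Drosophila,(((Arabidopsis,Macaca,((Apis,Lycaon),(Neofelis,Ailuropoda))),(Picea,Danio)),(Acinonyx,Nomascus))).
That clade has exactly 11 tips — every listed taxon and nothing else — so the group is monophyletic.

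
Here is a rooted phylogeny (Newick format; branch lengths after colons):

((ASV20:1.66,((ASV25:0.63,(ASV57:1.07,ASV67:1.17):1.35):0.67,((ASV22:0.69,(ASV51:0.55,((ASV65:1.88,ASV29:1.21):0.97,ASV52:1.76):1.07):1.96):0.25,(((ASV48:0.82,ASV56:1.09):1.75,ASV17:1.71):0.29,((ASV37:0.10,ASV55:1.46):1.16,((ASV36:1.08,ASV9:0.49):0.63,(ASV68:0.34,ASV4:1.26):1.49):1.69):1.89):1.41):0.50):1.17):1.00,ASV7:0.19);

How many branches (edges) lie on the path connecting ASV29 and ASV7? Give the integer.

9

The MRCA of ASV29 and ASV7 is the root of the tree.
From ASV29 up to that node: 8 branches. From ASV7 up to the same node: 1 branch. Total: 8 + 1 = 9.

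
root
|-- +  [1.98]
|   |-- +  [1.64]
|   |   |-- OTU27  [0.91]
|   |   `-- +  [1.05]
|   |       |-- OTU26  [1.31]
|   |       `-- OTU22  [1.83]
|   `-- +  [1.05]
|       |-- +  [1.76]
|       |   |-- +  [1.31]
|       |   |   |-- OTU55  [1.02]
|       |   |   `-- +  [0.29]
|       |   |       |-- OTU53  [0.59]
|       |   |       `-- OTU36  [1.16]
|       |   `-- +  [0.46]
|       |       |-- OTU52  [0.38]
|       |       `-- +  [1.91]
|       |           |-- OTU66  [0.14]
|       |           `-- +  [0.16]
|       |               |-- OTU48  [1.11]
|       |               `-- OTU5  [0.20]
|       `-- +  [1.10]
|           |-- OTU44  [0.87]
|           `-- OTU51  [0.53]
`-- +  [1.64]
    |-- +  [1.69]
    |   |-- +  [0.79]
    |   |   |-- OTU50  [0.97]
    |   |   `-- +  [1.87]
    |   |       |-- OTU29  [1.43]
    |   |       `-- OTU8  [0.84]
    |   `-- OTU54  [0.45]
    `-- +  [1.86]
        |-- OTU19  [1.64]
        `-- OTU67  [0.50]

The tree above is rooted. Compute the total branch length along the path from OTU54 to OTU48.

The path runs OTU54 → … → MRCA → … → OTU48; the MRCA is the root of the tree.
Branch lengths along that path: 0.45 + 1.69 + 1.64 + 1.98 + 1.05 + 1.76 + 0.46 + 1.91 + 0.16 + 1.11 = 12.21.

12.21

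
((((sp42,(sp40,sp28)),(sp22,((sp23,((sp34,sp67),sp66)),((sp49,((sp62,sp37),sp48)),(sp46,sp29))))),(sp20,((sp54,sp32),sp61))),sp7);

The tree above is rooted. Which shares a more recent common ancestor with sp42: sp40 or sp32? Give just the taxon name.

sp40

The MRCA of sp42 and sp40 subtends (sp42,(sp40,sp28)) (3 taxa).
The MRCA of sp42 and sp32 subtends (((sp42,(sp40,sp28)),(sp22,((sp23,((sp34,sp67),sp66)),((sp49,((sp62,sp37),sp48)),(sp46,sp29))))),(sp20,((sp54,sp32),sp61))) (18 taxa).
The first is nested inside the second, so sp42 shares a more recent common ancestor with sp40.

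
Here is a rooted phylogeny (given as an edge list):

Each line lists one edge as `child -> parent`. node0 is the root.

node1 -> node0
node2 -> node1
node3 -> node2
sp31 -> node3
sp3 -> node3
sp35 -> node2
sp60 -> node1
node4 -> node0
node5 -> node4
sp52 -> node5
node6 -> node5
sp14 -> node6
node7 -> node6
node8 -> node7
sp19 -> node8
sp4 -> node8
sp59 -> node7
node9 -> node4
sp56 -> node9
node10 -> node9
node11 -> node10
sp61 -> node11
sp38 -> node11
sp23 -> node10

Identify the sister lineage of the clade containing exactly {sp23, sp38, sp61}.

The clade containing exactly {sp23, sp38, sp61} attaches to the tree at the node subtending (sp56,((sp61,sp38),sp23)).
The other lineage descending from that same node — the sister group — is the single tip sp56.

sp56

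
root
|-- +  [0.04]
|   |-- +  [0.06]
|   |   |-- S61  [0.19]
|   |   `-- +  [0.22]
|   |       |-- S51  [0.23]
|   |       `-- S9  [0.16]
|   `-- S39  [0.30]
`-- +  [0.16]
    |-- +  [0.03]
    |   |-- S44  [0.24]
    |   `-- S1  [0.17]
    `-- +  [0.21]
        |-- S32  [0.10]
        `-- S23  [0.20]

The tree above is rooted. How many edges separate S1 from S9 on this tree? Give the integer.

7

The MRCA of S1 and S9 is the root of the tree.
From S1 up to that node: 3 branches. From S9 up to the same node: 4 branches. Total: 3 + 4 = 7.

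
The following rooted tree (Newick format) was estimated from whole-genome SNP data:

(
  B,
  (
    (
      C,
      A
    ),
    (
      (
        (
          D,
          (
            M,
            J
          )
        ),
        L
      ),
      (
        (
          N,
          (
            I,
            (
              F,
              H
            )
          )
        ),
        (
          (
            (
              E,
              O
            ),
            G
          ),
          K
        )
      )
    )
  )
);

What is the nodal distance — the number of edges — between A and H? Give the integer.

The MRCA of A and H is the node subtending ((C,A),(((D,(M,J)),L),((N,(I,(F,H))),(((E,O),G),K)))).
From A up to that node: 2 branches. From H up to the same node: 6 branches. Total: 2 + 6 = 8.

8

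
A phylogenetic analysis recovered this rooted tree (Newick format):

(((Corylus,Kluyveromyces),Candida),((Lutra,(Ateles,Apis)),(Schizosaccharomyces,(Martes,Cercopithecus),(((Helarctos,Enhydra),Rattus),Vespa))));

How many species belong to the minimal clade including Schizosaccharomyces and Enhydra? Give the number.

The MRCA of Schizosaccharomyces and Enhydra is the node subtending (Schizosaccharomyces,(Martes,Cercopithecus),(((Helarctos,Enhydra),Rattus),Vespa)).
That clade contains 7 terminal taxa: Cercopithecus, Enhydra, Helarctos, Martes, Rattus, Schizosaccharomyces, Vespa.

7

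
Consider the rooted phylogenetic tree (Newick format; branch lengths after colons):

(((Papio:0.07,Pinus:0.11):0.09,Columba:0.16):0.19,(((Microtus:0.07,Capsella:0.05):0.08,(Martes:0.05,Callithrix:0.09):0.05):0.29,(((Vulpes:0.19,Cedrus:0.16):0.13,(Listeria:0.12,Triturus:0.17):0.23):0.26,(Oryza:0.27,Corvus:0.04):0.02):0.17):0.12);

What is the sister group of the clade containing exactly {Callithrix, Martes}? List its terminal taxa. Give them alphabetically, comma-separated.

The clade containing exactly {Callithrix, Martes} attaches to the tree at the node subtending ((Microtus,Capsella),(Martes,Callithrix)).
The other lineage descending from that same node — the sister group — is (Microtus,Capsella); its 2 tips in alphabetical order are the answer.

Capsella, Microtus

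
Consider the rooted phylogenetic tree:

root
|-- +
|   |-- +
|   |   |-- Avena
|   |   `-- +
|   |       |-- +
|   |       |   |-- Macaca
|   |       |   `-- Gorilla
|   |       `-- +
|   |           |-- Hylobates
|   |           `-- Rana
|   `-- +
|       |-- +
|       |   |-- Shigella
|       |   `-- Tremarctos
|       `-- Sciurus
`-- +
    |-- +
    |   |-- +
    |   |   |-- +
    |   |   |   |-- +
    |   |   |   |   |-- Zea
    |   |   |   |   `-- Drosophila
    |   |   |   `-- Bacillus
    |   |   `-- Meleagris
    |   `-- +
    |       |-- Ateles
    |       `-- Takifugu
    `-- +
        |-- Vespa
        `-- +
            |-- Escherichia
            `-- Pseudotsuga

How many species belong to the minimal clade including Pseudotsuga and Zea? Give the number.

The MRCA of Pseudotsuga and Zea is the node subtending (((((Zea,Drosophila),Bacillus),Meleagris),(Ateles,Takifugu)),(Vespa,(Escherichia,Pseudotsuga))).
That clade contains 9 terminal taxa: Ateles, Bacillus, Drosophila, Escherichia, Meleagris, Pseudotsuga, Takifugu, Vespa, Zea.

9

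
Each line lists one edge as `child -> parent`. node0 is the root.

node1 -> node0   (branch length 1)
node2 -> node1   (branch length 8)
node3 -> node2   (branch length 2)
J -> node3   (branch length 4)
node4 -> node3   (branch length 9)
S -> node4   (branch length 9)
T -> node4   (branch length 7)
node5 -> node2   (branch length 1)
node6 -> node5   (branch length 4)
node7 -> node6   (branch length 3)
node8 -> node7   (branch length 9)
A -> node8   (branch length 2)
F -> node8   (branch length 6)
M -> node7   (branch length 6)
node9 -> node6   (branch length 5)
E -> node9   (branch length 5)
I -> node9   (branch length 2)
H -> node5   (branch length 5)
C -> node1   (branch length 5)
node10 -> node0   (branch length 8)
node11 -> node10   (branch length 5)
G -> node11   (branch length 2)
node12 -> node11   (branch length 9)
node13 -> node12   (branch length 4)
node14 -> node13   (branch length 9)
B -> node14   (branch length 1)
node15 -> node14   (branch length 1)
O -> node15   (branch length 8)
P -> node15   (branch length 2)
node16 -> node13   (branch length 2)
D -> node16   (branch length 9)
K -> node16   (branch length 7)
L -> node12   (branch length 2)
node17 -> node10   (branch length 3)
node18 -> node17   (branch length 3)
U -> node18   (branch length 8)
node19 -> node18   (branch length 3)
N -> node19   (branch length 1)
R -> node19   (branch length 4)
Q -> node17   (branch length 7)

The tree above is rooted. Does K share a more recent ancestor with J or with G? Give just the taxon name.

The MRCA of K and G subtends (G,(((B,(O,P)),(D,K)),L)) (7 taxa).
The MRCA of K and J is the root, subtending the entire tree (21 taxa).
The first is nested inside the second, so K shares a more recent common ancestor with G.

G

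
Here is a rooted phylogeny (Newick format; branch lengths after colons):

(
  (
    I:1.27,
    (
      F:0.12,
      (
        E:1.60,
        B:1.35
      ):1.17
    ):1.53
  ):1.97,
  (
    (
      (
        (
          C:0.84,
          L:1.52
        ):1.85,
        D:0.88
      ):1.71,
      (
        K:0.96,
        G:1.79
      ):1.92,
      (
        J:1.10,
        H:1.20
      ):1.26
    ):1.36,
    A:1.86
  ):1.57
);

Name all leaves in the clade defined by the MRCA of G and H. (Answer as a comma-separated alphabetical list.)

Tracing G: it sits inside (K,G).
Tracing H: it sits inside (J,H).
The smallest clade enclosing both is (((C,L),D),(K,G),(J,H)); the answer is its 7 terminal taxa in alphabetical order.

C, D, G, H, J, K, L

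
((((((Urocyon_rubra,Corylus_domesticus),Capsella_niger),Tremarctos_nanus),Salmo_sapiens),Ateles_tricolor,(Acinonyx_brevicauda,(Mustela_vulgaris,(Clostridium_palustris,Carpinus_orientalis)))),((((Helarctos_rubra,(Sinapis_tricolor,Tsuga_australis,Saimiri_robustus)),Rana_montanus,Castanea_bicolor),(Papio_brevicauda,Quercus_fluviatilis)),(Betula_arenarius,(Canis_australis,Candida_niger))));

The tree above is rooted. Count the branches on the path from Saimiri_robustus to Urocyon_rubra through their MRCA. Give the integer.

12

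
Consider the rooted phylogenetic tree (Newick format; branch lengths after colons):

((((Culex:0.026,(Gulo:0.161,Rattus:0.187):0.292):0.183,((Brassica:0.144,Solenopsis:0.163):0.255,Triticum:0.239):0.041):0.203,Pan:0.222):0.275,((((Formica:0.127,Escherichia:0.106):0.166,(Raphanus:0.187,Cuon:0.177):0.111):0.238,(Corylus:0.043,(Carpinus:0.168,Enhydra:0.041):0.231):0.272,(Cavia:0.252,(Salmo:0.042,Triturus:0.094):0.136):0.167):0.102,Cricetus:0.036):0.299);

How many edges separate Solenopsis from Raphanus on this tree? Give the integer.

The MRCA of Solenopsis and Raphanus is the root of the tree.
From Solenopsis up to that node: 5 branches. From Raphanus up to the same node: 5 branches. Total: 5 + 5 = 10.

10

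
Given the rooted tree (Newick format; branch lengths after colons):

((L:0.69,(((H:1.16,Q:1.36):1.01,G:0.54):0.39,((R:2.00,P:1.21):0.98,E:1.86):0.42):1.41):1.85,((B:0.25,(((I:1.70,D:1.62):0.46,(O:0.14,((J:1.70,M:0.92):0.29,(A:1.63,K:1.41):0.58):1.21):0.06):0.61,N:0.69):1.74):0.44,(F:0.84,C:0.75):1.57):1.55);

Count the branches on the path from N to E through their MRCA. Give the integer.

The MRCA of N and E is the root of the tree.
From N up to that node: 4 branches. From E up to the same node: 4 branches. Total: 4 + 4 = 8.

8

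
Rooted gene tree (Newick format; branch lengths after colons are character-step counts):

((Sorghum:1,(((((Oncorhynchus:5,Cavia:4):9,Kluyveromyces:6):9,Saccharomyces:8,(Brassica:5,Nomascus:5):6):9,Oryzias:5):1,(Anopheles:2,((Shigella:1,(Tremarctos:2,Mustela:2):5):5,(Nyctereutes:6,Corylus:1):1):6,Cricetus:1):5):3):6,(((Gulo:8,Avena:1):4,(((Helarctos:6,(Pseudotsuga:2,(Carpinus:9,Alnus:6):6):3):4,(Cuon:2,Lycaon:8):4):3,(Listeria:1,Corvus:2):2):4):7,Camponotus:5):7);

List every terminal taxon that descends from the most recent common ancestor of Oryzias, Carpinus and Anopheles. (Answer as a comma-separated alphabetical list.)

Tracing Oryzias: it sits inside ((((Oncorhynchus,Cavia),Kluyveromyces),Saccharomyces,(Brassica,Nomascus)),Oryzias).
Tracing Carpinus: it sits inside (Carpinus,Alnus).
Tracing Anopheles: it sits inside (Anopheles,((Shigella,(Tremarctos,Mustela)),(Nyctereutes,Corylus)),Cricetus).
The smallest clade enclosing all 3 is the whole tree (their MRCA is the root), so the answer is all 26 tips in alphabetical order.

Alnus, Anopheles, Avena, Brassica, Camponotus, Carpinus, Cavia, Corvus, Corylus, Cricetus, Cuon, Gulo, Helarctos, Kluyveromyces, Listeria, Lycaon, Mustela, Nomascus, Nyctereutes, Oncorhynchus, Oryzias, Pseudotsuga, Saccharomyces, Shigella, Sorghum, Tremarctos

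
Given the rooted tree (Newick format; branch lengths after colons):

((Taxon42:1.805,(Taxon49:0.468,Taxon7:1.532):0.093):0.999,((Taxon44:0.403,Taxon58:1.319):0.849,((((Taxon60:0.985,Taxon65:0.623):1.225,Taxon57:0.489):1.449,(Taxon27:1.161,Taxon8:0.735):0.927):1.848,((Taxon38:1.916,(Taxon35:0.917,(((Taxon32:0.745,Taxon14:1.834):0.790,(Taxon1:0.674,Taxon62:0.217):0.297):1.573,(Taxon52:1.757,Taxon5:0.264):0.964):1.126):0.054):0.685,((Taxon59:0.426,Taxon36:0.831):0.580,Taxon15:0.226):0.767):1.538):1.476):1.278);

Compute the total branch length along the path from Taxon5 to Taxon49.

8.945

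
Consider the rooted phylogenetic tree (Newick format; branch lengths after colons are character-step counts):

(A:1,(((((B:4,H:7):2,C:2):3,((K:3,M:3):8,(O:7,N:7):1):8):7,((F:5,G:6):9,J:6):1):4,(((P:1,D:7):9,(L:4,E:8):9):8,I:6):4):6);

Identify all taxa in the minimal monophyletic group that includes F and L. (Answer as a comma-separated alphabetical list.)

Tracing F: it sits inside (F,G).
Tracing L: it sits inside (L,E).
The smallest clade enclosing both is (((((B,H),C),((K,M),(O,N))),((F,G),J)),(((P,D),(L,E)),I)); the answer is its 15 terminal taxa in alphabetical order.

B, C, D, E, F, G, H, I, J, K, L, M, N, O, P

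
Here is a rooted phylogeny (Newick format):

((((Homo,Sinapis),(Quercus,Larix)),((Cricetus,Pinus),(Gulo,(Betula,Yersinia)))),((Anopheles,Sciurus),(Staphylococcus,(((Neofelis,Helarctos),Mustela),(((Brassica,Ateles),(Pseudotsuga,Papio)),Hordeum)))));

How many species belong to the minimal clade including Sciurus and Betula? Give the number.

The MRCA of Sciurus and Betula is the root, so the clade is the entire tree.
That clade contains 20 terminal taxa: Anopheles, Ateles, Betula, Brassica, Cricetus, Gulo, Helarctos, Homo, Hordeum, Larix, Mustela, Neofelis, Papio, Pinus, Pseudotsuga, Quercus, Sciurus, Sinapis, Staphylococcus, Yersinia.

20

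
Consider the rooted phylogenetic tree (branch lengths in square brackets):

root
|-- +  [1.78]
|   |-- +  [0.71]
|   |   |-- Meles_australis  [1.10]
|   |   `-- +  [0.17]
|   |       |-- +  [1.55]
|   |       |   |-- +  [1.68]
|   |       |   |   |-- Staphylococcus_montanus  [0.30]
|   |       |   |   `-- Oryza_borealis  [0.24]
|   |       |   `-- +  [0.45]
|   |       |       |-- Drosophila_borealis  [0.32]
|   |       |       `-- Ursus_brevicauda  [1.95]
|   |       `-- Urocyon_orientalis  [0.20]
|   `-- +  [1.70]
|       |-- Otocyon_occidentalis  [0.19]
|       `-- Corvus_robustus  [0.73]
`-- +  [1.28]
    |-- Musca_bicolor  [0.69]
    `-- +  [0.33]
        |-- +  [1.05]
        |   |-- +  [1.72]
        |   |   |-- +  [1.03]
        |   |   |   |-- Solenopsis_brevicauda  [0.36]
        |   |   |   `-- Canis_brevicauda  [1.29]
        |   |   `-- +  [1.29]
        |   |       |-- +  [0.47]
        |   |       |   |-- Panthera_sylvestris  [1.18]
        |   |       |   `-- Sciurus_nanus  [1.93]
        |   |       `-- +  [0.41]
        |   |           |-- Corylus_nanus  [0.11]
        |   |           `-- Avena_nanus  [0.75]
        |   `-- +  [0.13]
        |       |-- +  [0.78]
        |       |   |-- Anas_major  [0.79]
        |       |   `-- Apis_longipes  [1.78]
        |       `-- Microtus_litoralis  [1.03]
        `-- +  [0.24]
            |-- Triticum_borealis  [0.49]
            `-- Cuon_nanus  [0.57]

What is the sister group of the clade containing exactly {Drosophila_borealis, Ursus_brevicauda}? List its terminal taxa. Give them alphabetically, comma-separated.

Oryza_borealis, Staphylococcus_montanus

The clade containing exactly {Drosophila_borealis, Ursus_brevicauda} attaches to the tree at the node subtending ((Staphylococcus_montanus,Oryza_borealis),(Drosophila_borealis,Ursus_brevicauda)).
The other lineage descending from that same node — the sister group — is (Staphylococcus_montanus,Oryza_borealis); its 2 tips in alphabetical order are the answer.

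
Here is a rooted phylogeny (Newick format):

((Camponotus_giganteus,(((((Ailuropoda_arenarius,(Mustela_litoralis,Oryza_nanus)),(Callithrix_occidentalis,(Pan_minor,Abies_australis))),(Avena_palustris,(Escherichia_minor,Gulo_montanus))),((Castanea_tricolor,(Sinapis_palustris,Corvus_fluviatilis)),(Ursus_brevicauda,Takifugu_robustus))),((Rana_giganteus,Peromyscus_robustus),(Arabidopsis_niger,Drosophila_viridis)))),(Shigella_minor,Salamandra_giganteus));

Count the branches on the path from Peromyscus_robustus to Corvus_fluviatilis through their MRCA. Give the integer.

The MRCA of Peromyscus_robustus and Corvus_fluviatilis is the node subtending (((((Ailuropoda_arenarius,(Mustela_litoralis,Oryza_nanus)),(Callithrix_occidentalis,(Pan_minor,Abies_australis))),(Avena_palustris,(Escherichia_minor,Gulo_montanus))),((Castanea_tricolor,(Sinapis_palustris,Corvus_fluviatilis)),(Ursus_brevicauda,Takifugu_robustus))),((Rana_giganteus,Peromyscus_robustus),(Arabidopsis_niger,Drosophila_viridis))).
From Peromyscus_robustus up to that node: 3 branches. From Corvus_fluviatilis up to the same node: 5 branches. Total: 3 + 5 = 8.

8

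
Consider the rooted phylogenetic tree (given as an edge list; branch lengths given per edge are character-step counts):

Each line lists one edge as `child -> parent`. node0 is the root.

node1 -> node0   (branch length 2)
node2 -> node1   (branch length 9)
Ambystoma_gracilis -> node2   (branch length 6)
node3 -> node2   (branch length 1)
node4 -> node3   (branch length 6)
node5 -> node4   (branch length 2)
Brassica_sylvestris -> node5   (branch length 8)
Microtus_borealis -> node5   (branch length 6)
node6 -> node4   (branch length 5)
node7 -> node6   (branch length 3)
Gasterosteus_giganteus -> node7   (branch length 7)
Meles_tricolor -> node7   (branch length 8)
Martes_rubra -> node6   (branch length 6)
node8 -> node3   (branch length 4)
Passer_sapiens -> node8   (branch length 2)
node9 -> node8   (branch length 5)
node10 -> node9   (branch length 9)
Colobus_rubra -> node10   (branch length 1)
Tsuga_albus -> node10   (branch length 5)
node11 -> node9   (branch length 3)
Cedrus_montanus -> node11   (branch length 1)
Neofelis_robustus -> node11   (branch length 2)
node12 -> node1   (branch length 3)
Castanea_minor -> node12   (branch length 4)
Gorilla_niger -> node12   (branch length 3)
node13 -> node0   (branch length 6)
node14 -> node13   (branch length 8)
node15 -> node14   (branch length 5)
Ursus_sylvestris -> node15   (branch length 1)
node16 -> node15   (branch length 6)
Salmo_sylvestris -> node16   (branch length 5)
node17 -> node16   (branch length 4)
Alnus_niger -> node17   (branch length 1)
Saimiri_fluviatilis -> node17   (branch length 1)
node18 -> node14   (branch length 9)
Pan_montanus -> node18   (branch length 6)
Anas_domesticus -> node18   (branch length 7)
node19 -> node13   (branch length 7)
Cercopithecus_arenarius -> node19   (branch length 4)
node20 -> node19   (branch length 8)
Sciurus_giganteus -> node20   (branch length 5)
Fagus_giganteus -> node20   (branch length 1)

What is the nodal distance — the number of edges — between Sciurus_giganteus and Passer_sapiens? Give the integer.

9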